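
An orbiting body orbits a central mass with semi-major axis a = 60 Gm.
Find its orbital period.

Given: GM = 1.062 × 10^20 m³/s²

Convert to SI: a = 60 Gm = 6e+10 m.
Kepler's third law: T = 2π √(a³ / GM).
Substituting a = 6e+10 m and GM = 1.062e+20 m³/s²:
T = 2π √((6e+10)³ / 1.062e+20) s
T ≈ 8.961e+06 s = 103.7 days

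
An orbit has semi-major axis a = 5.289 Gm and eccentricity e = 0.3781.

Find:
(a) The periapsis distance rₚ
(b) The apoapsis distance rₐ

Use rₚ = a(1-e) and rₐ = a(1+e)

Convert to SI: a = 5.289 Gm = 5.289e+09 m.
(a) rₚ = a(1 − e) = 5.289e+09 · (1 − 0.3781) = 5.289e+09 · 0.6219 ≈ 3.289e+09 m = 3.289 Gm.
(b) rₐ = a(1 + e) = 5.289e+09 · (1 + 0.3781) = 5.289e+09 · 1.3781 ≈ 7.289e+09 m = 7.289 Gm.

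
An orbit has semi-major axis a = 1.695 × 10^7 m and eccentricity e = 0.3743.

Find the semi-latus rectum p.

p = a (1 − e²).
p = 1.695e+07 · (1 − (0.3743)²) = 1.695e+07 · 0.8599 ≈ 1.458e+07 m = 1.458 × 10^7 m.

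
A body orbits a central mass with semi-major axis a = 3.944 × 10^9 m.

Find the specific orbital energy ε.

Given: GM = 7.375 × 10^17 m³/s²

ε = −GM / (2a).
ε = −7.375e+17 / (2 · 3.944e+09) J/kg ≈ -9.35e+07 J/kg = -93.5 MJ/kg.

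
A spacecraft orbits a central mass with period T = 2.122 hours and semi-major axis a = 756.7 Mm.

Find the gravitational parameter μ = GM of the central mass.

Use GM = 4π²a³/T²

Convert to SI: T = 2.122 hours = 7639.2 s; a = 756.7 Mm = 7.567e+08 m.
GM = 4π² · a³ / T².
GM = 4π² · (7.567e+08)³ / (7639.2)² m³/s² ≈ 2.931e+20 m³/s² = 2.931 × 10^20 m³/s².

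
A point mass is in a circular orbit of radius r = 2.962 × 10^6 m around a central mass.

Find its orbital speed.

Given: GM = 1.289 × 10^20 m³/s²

For a circular orbit, gravity supplies the centripetal force, so v = √(GM / r).
v = √(1.289e+20 / 2.962e+06) m/s ≈ 6.597e+06 m/s = 6597 km/s.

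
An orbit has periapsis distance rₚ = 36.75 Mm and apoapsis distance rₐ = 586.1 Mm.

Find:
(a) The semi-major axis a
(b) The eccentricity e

Convert to SI: rₚ = 36.75 Mm = 3.675e+07 m; rₐ = 586.1 Mm = 5.861e+08 m.
(a) a = (rₚ + rₐ) / 2 = (3.675e+07 + 5.861e+08) / 2 ≈ 3.114e+08 m = 311.4 Mm.
(b) e = (rₐ − rₚ) / (rₐ + rₚ) = (5.861e+08 − 3.675e+07) / (5.861e+08 + 3.675e+07) ≈ 0.882.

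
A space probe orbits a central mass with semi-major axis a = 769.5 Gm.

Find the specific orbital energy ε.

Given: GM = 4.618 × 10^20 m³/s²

Convert to SI: a = 769.5 Gm = 7.695e+11 m.
ε = −GM / (2a).
ε = −4.618e+20 / (2 · 7.695e+11) J/kg ≈ -3.001e+08 J/kg = -300.1 MJ/kg.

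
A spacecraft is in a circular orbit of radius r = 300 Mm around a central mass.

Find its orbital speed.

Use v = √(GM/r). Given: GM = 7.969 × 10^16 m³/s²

Convert to SI: r = 300 Mm = 3e+08 m.
For a circular orbit, gravity supplies the centripetal force, so v = √(GM / r).
v = √(7.969e+16 / 3e+08) m/s ≈ 1.63e+04 m/s = 16.3 km/s.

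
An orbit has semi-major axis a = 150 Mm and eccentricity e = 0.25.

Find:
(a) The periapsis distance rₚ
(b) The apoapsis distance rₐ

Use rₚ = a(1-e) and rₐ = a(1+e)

Convert to SI: a = 150 Mm = 1.5e+08 m.
(a) rₚ = a(1 − e) = 1.5e+08 · (1 − 0.25) = 1.5e+08 · 0.75 ≈ 1.125e+08 m = 112.5 Mm.
(b) rₐ = a(1 + e) = 1.5e+08 · (1 + 0.25) = 1.5e+08 · 1.25 ≈ 1.875e+08 m = 187.5 Mm.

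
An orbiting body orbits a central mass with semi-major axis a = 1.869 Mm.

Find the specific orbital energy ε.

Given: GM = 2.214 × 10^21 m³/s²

Convert to SI: a = 1.869 Mm = 1.869e+06 m.
ε = −GM / (2a).
ε = −2.214e+21 / (2 · 1.869e+06) J/kg ≈ -5.923e+14 J/kg = -5.923e+05 GJ/kg.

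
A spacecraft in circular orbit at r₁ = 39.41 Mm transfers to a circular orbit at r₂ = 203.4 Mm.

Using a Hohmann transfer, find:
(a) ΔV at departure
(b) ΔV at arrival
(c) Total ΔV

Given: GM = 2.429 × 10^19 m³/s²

Convert to SI: r₁ = 39.41 Mm = 3.941e+07 m; r₂ = 203.4 Mm = 2.034e+08 m.
Transfer semi-major axis: a_t = (r₁ + r₂)/2 = (3.941e+07 + 2.034e+08)/2 = 1.21405e+08 m.
Circular speeds: v₁ = √(GM/r₁) = 785074 m/s, v₂ = √(GM/r₂) = 345572 m/s.
Transfer speeds (vis-viva v² = GM(2/r − 1/a_t)): v₁ᵗ = 1.01617e+06 m/s, v₂ᵗ = 196890 m/s.
(a) ΔV₁ = |v₁ᵗ − v₁| ≈ 2.311e+05 m/s = 231.1 km/s.
(b) ΔV₂ = |v₂ − v₂ᵗ| ≈ 1.487e+05 m/s = 148.7 km/s.
(c) ΔV_total = ΔV₁ + ΔV₂ ≈ 3.798e+05 m/s = 379.8 km/s.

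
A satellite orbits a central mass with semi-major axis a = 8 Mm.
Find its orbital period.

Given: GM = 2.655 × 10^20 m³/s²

Convert to SI: a = 8 Mm = 8e+06 m.
Kepler's third law: T = 2π √(a³ / GM).
Substituting a = 8e+06 m and GM = 2.655e+20 m³/s²:
T = 2π √((8e+06)³ / 2.655e+20) s
T ≈ 8.725 s = 8.725 seconds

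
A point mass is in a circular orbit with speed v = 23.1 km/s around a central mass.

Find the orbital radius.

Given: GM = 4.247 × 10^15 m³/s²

Convert to SI: v = 23.1 km/s = 23100 m/s.
For a circular orbit, v² = GM / r, so r = GM / v².
r = 4.247e+15 / (23100)² m ≈ 7.959e+06 m = 7.959 × 10^6 m.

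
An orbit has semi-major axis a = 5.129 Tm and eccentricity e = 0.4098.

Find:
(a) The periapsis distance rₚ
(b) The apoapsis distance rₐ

Convert to SI: a = 5.129 Tm = 5.129e+12 m.
(a) rₚ = a(1 − e) = 5.129e+12 · (1 − 0.4098) = 5.129e+12 · 0.5902 ≈ 3.027e+12 m = 3.027 Tm.
(b) rₐ = a(1 + e) = 5.129e+12 · (1 + 0.4098) = 5.129e+12 · 1.4098 ≈ 7.231e+12 m = 7.231 Tm.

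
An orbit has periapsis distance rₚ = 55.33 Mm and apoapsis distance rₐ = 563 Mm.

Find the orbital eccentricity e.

Convert to SI: rₚ = 55.33 Mm = 5.533e+07 m; rₐ = 563 Mm = 5.63e+08 m.
e = (rₐ − rₚ) / (rₐ + rₚ).
e = (5.63e+08 − 5.533e+07) / (5.63e+08 + 5.533e+07) = 5.0767e+08 / 6.1833e+08 ≈ 0.821.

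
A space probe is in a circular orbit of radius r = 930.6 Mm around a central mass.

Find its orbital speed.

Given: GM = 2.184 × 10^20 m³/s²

Convert to SI: r = 930.6 Mm = 9.306e+08 m.
For a circular orbit, gravity supplies the centripetal force, so v = √(GM / r).
v = √(2.184e+20 / 9.306e+08) m/s ≈ 4.844e+05 m/s = 484.4 km/s.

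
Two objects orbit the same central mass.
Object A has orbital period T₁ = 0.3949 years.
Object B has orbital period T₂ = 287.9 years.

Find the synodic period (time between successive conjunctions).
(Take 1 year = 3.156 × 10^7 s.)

Convert to SI: T₁ = 0.3949 years = 1.2463e+07 s; T₂ = 287.9 years = 9.08612e+09 s.
T_syn = |T₁ · T₂ / (T₁ − T₂)|.
T_syn = |1.2463e+07 · 9.08612e+09 / (1.2463e+07 − 9.08612e+09)| s ≈ 1.248e+07 s = 0.3954 years.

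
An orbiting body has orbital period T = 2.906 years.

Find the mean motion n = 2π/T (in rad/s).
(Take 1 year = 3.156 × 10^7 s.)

Convert to SI: T = 2.906 years = 9.17134e+07 s.
n = 2π / T.
n = 2π / 9.17134e+07 s ≈ 6.851e-08 rad/s.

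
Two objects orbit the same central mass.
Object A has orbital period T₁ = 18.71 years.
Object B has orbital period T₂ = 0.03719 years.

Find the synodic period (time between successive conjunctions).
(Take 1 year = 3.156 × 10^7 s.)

Convert to SI: T₁ = 18.71 years = 5.90488e+08 s; T₂ = 0.03719 years = 1.17372e+06 s.
T_syn = |T₁ · T₂ / (T₁ − T₂)|.
T_syn = |5.90488e+08 · 1.17372e+06 / (5.90488e+08 − 1.17372e+06)| s ≈ 1.176e+06 s = 0.03726 years.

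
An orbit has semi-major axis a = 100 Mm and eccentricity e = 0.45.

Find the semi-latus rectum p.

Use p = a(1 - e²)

Convert to SI: a = 100 Mm = 1e+08 m.
p = a (1 − e²).
p = 1e+08 · (1 − (0.45)²) = 1e+08 · 0.7975 ≈ 7.975e+07 m = 79.75 Mm.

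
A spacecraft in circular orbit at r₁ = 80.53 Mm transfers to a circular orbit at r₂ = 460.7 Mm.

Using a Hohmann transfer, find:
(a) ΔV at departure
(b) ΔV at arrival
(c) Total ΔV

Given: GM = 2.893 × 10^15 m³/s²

Convert to SI: r₁ = 80.53 Mm = 8.053e+07 m; r₂ = 460.7 Mm = 4.607e+08 m.
Transfer semi-major axis: a_t = (r₁ + r₂)/2 = (8.053e+07 + 4.607e+08)/2 = 2.70615e+08 m.
Circular speeds: v₁ = √(GM/r₁) = 5993.71 m/s, v₂ = √(GM/r₂) = 2505.91 m/s.
Transfer speeds (vis-viva v² = GM(2/r − 1/a_t)): v₁ᵗ = 7820.39 m/s, v₂ᵗ = 1367 m/s.
(a) ΔV₁ = |v₁ᵗ − v₁| ≈ 1827 m/s = 1.827 km/s.
(b) ΔV₂ = |v₂ − v₂ᵗ| ≈ 1139 m/s = 1.139 km/s.
(c) ΔV_total = ΔV₁ + ΔV₂ ≈ 2966 m/s = 2.966 km/s.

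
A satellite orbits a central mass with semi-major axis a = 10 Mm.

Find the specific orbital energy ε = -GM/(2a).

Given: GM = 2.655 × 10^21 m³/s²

Convert to SI: a = 10 Mm = 1e+07 m.
ε = −GM / (2a).
ε = −2.655e+21 / (2 · 1e+07) J/kg ≈ -1.328e+14 J/kg = -1.328e+05 GJ/kg.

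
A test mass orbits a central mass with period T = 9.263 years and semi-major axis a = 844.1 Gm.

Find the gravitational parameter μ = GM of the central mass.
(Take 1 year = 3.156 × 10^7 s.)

Convert to SI: T = 9.263 years = 2.9234e+08 s; a = 844.1 Gm = 8.441e+11 m.
GM = 4π² · a³ / T².
GM = 4π² · (8.441e+11)³ / (2.9234e+08)² m³/s² ≈ 2.778e+20 m³/s² = 2.778 × 10^20 m³/s².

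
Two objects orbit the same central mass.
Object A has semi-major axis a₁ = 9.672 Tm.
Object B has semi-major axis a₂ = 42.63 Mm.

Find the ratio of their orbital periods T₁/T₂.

Convert to SI: a₁ = 9.672 Tm = 9.672e+12 m; a₂ = 42.63 Mm = 4.263e+07 m.
From Kepler's third law, (T₁/T₂)² = (a₁/a₂)³, so T₁/T₂ = (a₁/a₂)^(3/2).
a₁/a₂ = 9.672e+12 / 4.263e+07 = 226882.
T₁/T₂ = (226882)^(3/2) ≈ 1.081e+08.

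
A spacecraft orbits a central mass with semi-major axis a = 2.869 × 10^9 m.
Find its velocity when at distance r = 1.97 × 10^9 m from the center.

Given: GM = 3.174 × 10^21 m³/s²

Vis-viva: v = √(GM · (2/r − 1/a)).
2/r − 1/a = 2/1.97e+09 − 1/2.869e+09 = 6.66675e-10 m⁻¹.
v = √(3.174e+21 · 6.66675e-10) m/s ≈ 1.455e+06 m/s = 1455 km/s.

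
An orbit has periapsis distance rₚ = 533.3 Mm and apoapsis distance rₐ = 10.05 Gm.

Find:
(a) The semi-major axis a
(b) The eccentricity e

Convert to SI: rₚ = 533.3 Mm = 5.333e+08 m; rₐ = 10.05 Gm = 1.005e+10 m.
(a) a = (rₚ + rₐ) / 2 = (5.333e+08 + 1.005e+10) / 2 ≈ 5.292e+09 m = 5.292 Gm.
(b) e = (rₐ − rₚ) / (rₐ + rₚ) = (1.005e+10 − 5.333e+08) / (1.005e+10 + 5.333e+08) ≈ 0.8992.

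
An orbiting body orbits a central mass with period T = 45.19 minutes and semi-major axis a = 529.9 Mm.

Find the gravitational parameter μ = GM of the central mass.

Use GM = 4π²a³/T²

Convert to SI: T = 45.19 minutes = 2711.4 s; a = 529.9 Mm = 5.299e+08 m.
GM = 4π² · a³ / T².
GM = 4π² · (5.299e+08)³ / (2711.4)² m³/s² ≈ 7.99e+20 m³/s² = 7.99 × 10^20 m³/s².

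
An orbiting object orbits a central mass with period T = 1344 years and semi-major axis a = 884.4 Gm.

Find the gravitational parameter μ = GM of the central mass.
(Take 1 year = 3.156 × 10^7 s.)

Convert to SI: T = 1344 years = 4.24166e+10 s; a = 884.4 Gm = 8.844e+11 m.
GM = 4π² · a³ / T².
GM = 4π² · (8.844e+11)³ / (4.24166e+10)² m³/s² ≈ 1.518e+16 m³/s² = 1.518 × 10^16 m³/s².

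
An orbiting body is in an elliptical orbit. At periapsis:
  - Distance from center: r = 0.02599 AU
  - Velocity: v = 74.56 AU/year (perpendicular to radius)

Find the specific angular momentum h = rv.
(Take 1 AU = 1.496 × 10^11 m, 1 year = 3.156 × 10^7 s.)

Convert to SI: r = 0.02599 AU = 3.8881e+09 m; v = 74.56 AU/year = 353428 m/s.
With v perpendicular to r, h = r · v.
h = 3.8881e+09 · 353428 m²/s ≈ 1.374e+15 m²/s.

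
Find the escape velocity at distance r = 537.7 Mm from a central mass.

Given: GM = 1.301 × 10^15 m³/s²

Convert to SI: r = 537.7 Mm = 5.377e+08 m.
Escape velocity comes from setting total energy to zero: ½v² − GM/r = 0 ⇒ v_esc = √(2GM / r).
v_esc = √(2 · 1.301e+15 / 5.377e+08) m/s ≈ 2200 m/s = 2.2 km/s.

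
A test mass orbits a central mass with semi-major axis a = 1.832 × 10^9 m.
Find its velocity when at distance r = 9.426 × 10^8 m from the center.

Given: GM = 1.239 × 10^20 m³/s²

Vis-viva: v = √(GM · (2/r − 1/a)).
2/r − 1/a = 2/9.426e+08 − 1/1.832e+09 = 1.57594e-09 m⁻¹.
v = √(1.239e+20 · 1.57594e-09) m/s ≈ 4.419e+05 m/s = 441.9 km/s.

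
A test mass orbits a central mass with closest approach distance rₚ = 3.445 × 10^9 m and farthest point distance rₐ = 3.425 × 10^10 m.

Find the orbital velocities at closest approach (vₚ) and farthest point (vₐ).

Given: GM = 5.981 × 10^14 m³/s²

Use the vis-viva equation v² = GM(2/r − 1/a) with a = (rₚ + rₐ)/2 = (3.445e+09 + 3.425e+10)/2 = 1.88475e+10 m.
vₚ = √(GM · (2/rₚ − 1/a)) = √(5.981e+14 · (2/3.445e+09 − 1/1.88475e+10)) m/s ≈ 561.7 m/s = 561.7 m/s.
vₐ = √(GM · (2/rₐ − 1/a)) = √(5.981e+14 · (2/3.425e+10 − 1/1.88475e+10)) m/s ≈ 56.5 m/s = 56.5 m/s.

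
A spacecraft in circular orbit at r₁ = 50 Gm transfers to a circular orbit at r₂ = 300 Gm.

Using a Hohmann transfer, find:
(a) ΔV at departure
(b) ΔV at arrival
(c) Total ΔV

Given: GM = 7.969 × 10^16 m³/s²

Convert to SI: r₁ = 50 Gm = 5e+10 m; r₂ = 300 Gm = 3e+11 m.
Transfer semi-major axis: a_t = (r₁ + r₂)/2 = (5e+10 + 3e+11)/2 = 1.75e+11 m.
Circular speeds: v₁ = √(GM/r₁) = 1262.46 m/s, v₂ = √(GM/r₂) = 515.396 m/s.
Transfer speeds (vis-viva v² = GM(2/r − 1/a_t)): v₁ᵗ = 1652.95 m/s, v₂ᵗ = 275.491 m/s.
(a) ΔV₁ = |v₁ᵗ − v₁| ≈ 390.5 m/s = 390.5 m/s.
(b) ΔV₂ = |v₂ − v₂ᵗ| ≈ 239.9 m/s = 239.9 m/s.
(c) ΔV_total = ΔV₁ + ΔV₂ ≈ 630.4 m/s = 630.4 m/s.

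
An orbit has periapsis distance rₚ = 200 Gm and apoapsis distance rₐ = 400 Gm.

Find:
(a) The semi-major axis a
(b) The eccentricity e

Convert to SI: rₚ = 200 Gm = 2e+11 m; rₐ = 400 Gm = 4e+11 m.
(a) a = (rₚ + rₐ) / 2 = (2e+11 + 4e+11) / 2 ≈ 3e+11 m = 300 Gm.
(b) e = (rₐ − rₚ) / (rₐ + rₚ) = (4e+11 − 2e+11) / (4e+11 + 2e+11) ≈ 0.3333.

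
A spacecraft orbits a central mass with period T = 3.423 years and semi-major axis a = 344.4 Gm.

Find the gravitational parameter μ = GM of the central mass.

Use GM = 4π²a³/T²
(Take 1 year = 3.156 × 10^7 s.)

Convert to SI: T = 3.423 years = 1.0803e+08 s; a = 344.4 Gm = 3.444e+11 m.
GM = 4π² · a³ / T².
GM = 4π² · (3.444e+11)³ / (1.0803e+08)² m³/s² ≈ 1.382e+20 m³/s² = 1.382 × 10^20 m³/s².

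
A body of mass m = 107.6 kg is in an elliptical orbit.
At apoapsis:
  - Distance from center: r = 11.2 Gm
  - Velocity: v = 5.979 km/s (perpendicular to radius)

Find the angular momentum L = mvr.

Convert to SI: r = 11.2 Gm = 1.12e+10 m; v = 5.979 km/s = 5979 m/s.
Since v is perpendicular to r, L = m · v · r.
L = 107.6 · 5979 · 1.12e+10 kg·m²/s ≈ 7.205e+15 kg·m²/s.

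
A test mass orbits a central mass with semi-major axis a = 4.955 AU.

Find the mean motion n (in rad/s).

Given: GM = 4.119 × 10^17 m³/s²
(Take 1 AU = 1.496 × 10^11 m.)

Convert to SI: a = 4.955 AU = 7.41268e+11 m.
n = √(GM / a³).
n = √(4.119e+17 / (7.41268e+11)³) rad/s ≈ 1.006e-09 rad/s.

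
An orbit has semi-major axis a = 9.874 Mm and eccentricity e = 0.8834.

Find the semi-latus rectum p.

Convert to SI: a = 9.874 Mm = 9.874e+06 m.
p = a (1 − e²).
p = 9.874e+06 · (1 − (0.8834)²) = 9.874e+06 · 0.219604 ≈ 2.168e+06 m = 2.168 Mm.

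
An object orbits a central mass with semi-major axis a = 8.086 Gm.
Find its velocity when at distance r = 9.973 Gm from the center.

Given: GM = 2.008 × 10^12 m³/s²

Convert to SI: a = 8.086 Gm = 8.086e+09 m; r = 9.973 Gm = 9.973e+09 m.
Vis-viva: v = √(GM · (2/r − 1/a)).
2/r − 1/a = 2/9.973e+09 − 1/8.086e+09 = 7.68709e-11 m⁻¹.
v = √(2.008e+12 · 7.68709e-11) m/s ≈ 12.42 m/s = 12.42 m/s.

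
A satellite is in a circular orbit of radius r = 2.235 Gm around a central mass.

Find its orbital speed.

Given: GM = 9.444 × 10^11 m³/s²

Convert to SI: r = 2.235 Gm = 2.235e+09 m.
For a circular orbit, gravity supplies the centripetal force, so v = √(GM / r).
v = √(9.444e+11 / 2.235e+09) m/s ≈ 20.56 m/s = 20.56 m/s.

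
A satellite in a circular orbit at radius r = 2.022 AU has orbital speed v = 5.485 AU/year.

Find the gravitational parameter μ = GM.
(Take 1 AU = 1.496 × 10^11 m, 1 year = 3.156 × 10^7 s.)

Convert to SI: r = 2.022 AU = 3.02491e+11 m; v = 5.485 AU/year = 25999.9 m/s.
For a circular orbit v² = GM/r, so GM = v² · r.
GM = (25999.9)² · 3.02491e+11 m³/s² ≈ 2.045e+20 m³/s² = 2.045 × 10^20 m³/s².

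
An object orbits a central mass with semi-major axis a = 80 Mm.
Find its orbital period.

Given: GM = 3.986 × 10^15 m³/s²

Convert to SI: a = 80 Mm = 8e+07 m.
Kepler's third law: T = 2π √(a³ / GM).
Substituting a = 8e+07 m and GM = 3.986e+15 m³/s²:
T = 2π √((8e+07)³ / 3.986e+15) s
T ≈ 7.121e+04 s = 19.78 hours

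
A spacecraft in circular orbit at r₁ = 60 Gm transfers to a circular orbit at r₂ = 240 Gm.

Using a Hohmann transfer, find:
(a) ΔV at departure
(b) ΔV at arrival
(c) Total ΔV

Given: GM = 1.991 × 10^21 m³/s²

Convert to SI: r₁ = 60 Gm = 6e+10 m; r₂ = 240 Gm = 2.4e+11 m.
Transfer semi-major axis: a_t = (r₁ + r₂)/2 = (6e+10 + 2.4e+11)/2 = 1.5e+11 m.
Circular speeds: v₁ = √(GM/r₁) = 182163 m/s, v₂ = √(GM/r₂) = 91081.5 m/s.
Transfer speeds (vis-viva v² = GM(2/r − 1/a_t)): v₁ᵗ = 230420 m/s, v₂ᵗ = 57605 m/s.
(a) ΔV₁ = |v₁ᵗ − v₁| ≈ 4.826e+04 m/s = 48.26 km/s.
(b) ΔV₂ = |v₂ − v₂ᵗ| ≈ 3.348e+04 m/s = 33.48 km/s.
(c) ΔV_total = ΔV₁ + ΔV₂ ≈ 8.173e+04 m/s = 81.73 km/s.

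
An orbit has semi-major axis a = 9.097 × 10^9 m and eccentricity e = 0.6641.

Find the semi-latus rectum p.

p = a (1 − e²).
p = 9.097e+09 · (1 − (0.6641)²) = 9.097e+09 · 0.558971 ≈ 5.085e+09 m = 5.085 × 10^9 m.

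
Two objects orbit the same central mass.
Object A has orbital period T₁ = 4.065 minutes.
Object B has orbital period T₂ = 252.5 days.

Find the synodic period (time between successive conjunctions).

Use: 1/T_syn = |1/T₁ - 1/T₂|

Convert to SI: T₁ = 4.065 minutes = 243.9 s; T₂ = 252.5 days = 2.1816e+07 s.
T_syn = |T₁ · T₂ / (T₁ − T₂)|.
T_syn = |243.9 · 2.1816e+07 / (243.9 − 2.1816e+07)| s ≈ 243.9 s = 4.065 minutes.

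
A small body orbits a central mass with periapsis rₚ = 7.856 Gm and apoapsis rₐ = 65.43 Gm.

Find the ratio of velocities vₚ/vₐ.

Convert to SI: rₚ = 7.856 Gm = 7.856e+09 m; rₐ = 65.43 Gm = 6.543e+10 m.
Conservation of angular momentum gives rₚvₚ = rₐvₐ, so vₚ/vₐ = rₐ/rₚ.
vₚ/vₐ = 6.543e+10 / 7.856e+09 ≈ 8.329.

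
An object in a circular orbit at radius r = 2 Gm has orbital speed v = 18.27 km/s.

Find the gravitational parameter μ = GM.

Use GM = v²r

Convert to SI: r = 2 Gm = 2e+09 m; v = 18.27 km/s = 18270 m/s.
For a circular orbit v² = GM/r, so GM = v² · r.
GM = (18270)² · 2e+09 m³/s² ≈ 6.676e+17 m³/s² = 6.676 × 10^17 m³/s².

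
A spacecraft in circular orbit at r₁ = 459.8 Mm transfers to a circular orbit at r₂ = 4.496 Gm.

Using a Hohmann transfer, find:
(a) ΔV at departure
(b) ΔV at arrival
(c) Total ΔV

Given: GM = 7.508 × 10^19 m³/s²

Convert to SI: r₁ = 459.8 Mm = 4.598e+08 m; r₂ = 4.496 Gm = 4.496e+09 m.
Transfer semi-major axis: a_t = (r₁ + r₂)/2 = (4.598e+08 + 4.496e+09)/2 = 2.4779e+09 m.
Circular speeds: v₁ = √(GM/r₁) = 404090 m/s, v₂ = √(GM/r₂) = 129226 m/s.
Transfer speeds (vis-viva v² = GM(2/r − 1/a_t)): v₁ᵗ = 544313 m/s, v₂ᵗ = 55666.2 m/s.
(a) ΔV₁ = |v₁ᵗ − v₁| ≈ 1.402e+05 m/s = 140.2 km/s.
(b) ΔV₂ = |v₂ − v₂ᵗ| ≈ 7.356e+04 m/s = 73.56 km/s.
(c) ΔV_total = ΔV₁ + ΔV₂ ≈ 2.138e+05 m/s = 213.8 km/s.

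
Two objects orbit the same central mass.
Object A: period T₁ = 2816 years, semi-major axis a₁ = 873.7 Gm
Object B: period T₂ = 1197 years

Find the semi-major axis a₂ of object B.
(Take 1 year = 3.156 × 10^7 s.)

Convert to SI: T₁ = 2816 years = 8.8873e+10 s; a₁ = 873.7 Gm = 8.737e+11 m; T₂ = 1197 years = 3.77773e+10 s.
Kepler's third law: (T₁/T₂)² = (a₁/a₂)³ ⇒ a₂ = a₁ · (T₂/T₁)^(2/3).
T₂/T₁ = 3.77773e+10 / 8.8873e+10 = 0.425071.
a₂ = 8.737e+11 · (0.425071)^(2/3) m ≈ 4.939e+11 m = 493.9 Gm.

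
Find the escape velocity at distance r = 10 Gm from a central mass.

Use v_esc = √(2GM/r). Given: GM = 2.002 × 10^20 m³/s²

Convert to SI: r = 10 Gm = 1e+10 m.
Escape velocity comes from setting total energy to zero: ½v² − GM/r = 0 ⇒ v_esc = √(2GM / r).
v_esc = √(2 · 2.002e+20 / 1e+10) m/s ≈ 2.001e+05 m/s = 200.1 km/s.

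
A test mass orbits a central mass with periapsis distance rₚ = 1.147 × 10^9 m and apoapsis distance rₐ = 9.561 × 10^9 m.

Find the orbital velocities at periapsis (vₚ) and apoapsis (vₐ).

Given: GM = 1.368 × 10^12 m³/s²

Use the vis-viva equation v² = GM(2/r − 1/a) with a = (rₚ + rₐ)/2 = (1.147e+09 + 9.561e+09)/2 = 5.354e+09 m.
vₚ = √(GM · (2/rₚ − 1/a)) = √(1.368e+12 · (2/1.147e+09 − 1/5.354e+09)) m/s ≈ 46.15 m/s = 46.15 m/s.
vₐ = √(GM · (2/rₐ − 1/a)) = √(1.368e+12 · (2/9.561e+09 − 1/5.354e+09)) m/s ≈ 5.536 m/s = 5.536 m/s.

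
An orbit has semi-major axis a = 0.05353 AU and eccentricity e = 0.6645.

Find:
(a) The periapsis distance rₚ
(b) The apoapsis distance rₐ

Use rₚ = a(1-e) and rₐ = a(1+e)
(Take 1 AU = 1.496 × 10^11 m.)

Convert to SI: a = 0.05353 AU = 8.00809e+09 m.
(a) rₚ = a(1 − e) = 8.00809e+09 · (1 − 0.6645) = 8.00809e+09 · 0.3355 ≈ 2.687e+09 m = 0.01796 AU.
(b) rₐ = a(1 + e) = 8.00809e+09 · (1 + 0.6645) = 8.00809e+09 · 1.6645 ≈ 1.333e+10 m = 0.0891 AU.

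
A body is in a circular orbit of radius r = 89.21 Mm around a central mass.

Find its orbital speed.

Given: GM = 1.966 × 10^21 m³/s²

Convert to SI: r = 89.21 Mm = 8.921e+07 m.
For a circular orbit, gravity supplies the centripetal force, so v = √(GM / r).
v = √(1.966e+21 / 8.921e+07) m/s ≈ 4.694e+06 m/s = 4694 km/s.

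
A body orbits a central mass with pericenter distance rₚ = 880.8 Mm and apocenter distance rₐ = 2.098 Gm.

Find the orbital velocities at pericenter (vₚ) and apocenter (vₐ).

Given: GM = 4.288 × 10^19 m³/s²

Convert to SI: rₚ = 880.8 Mm = 8.808e+08 m; rₐ = 2.098 Gm = 2.098e+09 m.
Use the vis-viva equation v² = GM(2/r − 1/a) with a = (rₚ + rₐ)/2 = (8.808e+08 + 2.098e+09)/2 = 1.4894e+09 m.
vₚ = √(GM · (2/rₚ − 1/a)) = √(4.288e+19 · (2/8.808e+08 − 1/1.4894e+09)) m/s ≈ 2.619e+05 m/s = 261.9 km/s.
vₐ = √(GM · (2/rₐ − 1/a)) = √(4.288e+19 · (2/2.098e+09 − 1/1.4894e+09)) m/s ≈ 1.099e+05 m/s = 109.9 km/s.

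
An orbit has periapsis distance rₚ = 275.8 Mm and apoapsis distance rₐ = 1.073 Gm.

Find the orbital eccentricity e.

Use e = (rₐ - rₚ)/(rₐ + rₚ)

Convert to SI: rₚ = 275.8 Mm = 2.758e+08 m; rₐ = 1.073 Gm = 1.073e+09 m.
e = (rₐ − rₚ) / (rₐ + rₚ).
e = (1.073e+09 − 2.758e+08) / (1.073e+09 + 2.758e+08) = 7.972e+08 / 1.3488e+09 ≈ 0.591.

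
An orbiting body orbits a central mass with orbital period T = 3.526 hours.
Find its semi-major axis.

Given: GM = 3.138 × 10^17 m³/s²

Convert to SI: T = 3.526 hours = 12693.6 s.
Invert Kepler's third law: a = (GM · T² / (4π²))^(1/3).
Substituting T = 12693.6 s and GM = 3.138e+17 m³/s²:
a = (3.138e+17 · (12693.6)² / (4π²))^(1/3) m
a ≈ 1.086e+08 m = 1.086 × 10^8 m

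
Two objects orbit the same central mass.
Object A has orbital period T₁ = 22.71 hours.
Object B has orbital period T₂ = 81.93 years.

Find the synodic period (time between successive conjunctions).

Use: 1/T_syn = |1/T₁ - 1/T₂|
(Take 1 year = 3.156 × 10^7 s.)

Convert to SI: T₁ = 22.71 hours = 81756 s; T₂ = 81.93 years = 2.58571e+09 s.
T_syn = |T₁ · T₂ / (T₁ − T₂)|.
T_syn = |81756 · 2.58571e+09 / (81756 − 2.58571e+09)| s ≈ 8.176e+04 s = 22.71 hours.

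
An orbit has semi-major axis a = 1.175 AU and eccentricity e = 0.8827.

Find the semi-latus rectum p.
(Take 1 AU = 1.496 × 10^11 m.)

Convert to SI: a = 1.175 AU = 1.7578e+11 m.
p = a (1 − e²).
p = 1.7578e+11 · (1 − (0.8827)²) = 1.7578e+11 · 0.220841 ≈ 3.882e+10 m = 0.2595 AU.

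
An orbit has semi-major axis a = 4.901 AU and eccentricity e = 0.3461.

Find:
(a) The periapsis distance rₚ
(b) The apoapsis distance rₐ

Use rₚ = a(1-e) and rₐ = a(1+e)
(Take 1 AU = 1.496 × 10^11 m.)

Convert to SI: a = 4.901 AU = 7.3319e+11 m.
(a) rₚ = a(1 − e) = 7.3319e+11 · (1 − 0.3461) = 7.3319e+11 · 0.6539 ≈ 4.794e+11 m = 3.205 AU.
(b) rₐ = a(1 + e) = 7.3319e+11 · (1 + 0.3461) = 7.3319e+11 · 1.3461 ≈ 9.869e+11 m = 6.597 AU.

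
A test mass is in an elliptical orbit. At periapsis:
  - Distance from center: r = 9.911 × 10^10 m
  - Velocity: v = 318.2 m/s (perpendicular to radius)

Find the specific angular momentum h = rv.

With v perpendicular to r, h = r · v.
h = 9.911e+10 · 318.2 m²/s ≈ 3.154e+13 m²/s.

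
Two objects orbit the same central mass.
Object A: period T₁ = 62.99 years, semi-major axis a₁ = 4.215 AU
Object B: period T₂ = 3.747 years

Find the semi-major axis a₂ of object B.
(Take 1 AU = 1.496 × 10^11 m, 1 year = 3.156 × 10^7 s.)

Convert to SI: T₁ = 62.99 years = 1.98796e+09 s; a₁ = 4.215 AU = 6.30564e+11 m; T₂ = 3.747 years = 1.18255e+08 s.
Kepler's third law: (T₁/T₂)² = (a₁/a₂)³ ⇒ a₂ = a₁ · (T₂/T₁)^(2/3).
T₂/T₁ = 1.18255e+08 / 1.98796e+09 = 0.0594856.
a₂ = 6.30564e+11 · (0.0594856)^(2/3) m ≈ 9.609e+10 m = 0.6423 AU.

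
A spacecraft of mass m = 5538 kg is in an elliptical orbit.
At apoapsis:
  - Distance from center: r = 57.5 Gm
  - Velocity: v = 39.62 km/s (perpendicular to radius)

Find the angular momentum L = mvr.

Convert to SI: r = 57.5 Gm = 5.75e+10 m; v = 39.62 km/s = 39620 m/s.
Since v is perpendicular to r, L = m · v · r.
L = 5538 · 39620 · 5.75e+10 kg·m²/s ≈ 1.262e+19 kg·m²/s.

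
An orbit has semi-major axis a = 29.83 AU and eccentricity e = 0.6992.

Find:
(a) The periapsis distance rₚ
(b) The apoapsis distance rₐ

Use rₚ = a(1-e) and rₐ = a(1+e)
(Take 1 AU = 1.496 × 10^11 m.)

Convert to SI: a = 29.83 AU = 4.46257e+12 m.
(a) rₚ = a(1 − e) = 4.46257e+12 · (1 − 0.6992) = 4.46257e+12 · 0.3008 ≈ 1.342e+12 m = 8.973 AU.
(b) rₐ = a(1 + e) = 4.46257e+12 · (1 + 0.6992) = 4.46257e+12 · 1.6992 ≈ 7.583e+12 m = 50.69 AU.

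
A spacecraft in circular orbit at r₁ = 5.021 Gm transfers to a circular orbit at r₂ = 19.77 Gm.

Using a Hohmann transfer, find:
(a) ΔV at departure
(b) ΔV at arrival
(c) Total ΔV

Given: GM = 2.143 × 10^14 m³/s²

Convert to SI: r₁ = 5.021 Gm = 5.021e+09 m; r₂ = 19.77 Gm = 1.977e+10 m.
Transfer semi-major axis: a_t = (r₁ + r₂)/2 = (5.021e+09 + 1.977e+10)/2 = 1.23955e+10 m.
Circular speeds: v₁ = √(GM/r₁) = 206.593 m/s, v₂ = √(GM/r₂) = 104.114 m/s.
Transfer speeds (vis-viva v² = GM(2/r − 1/a_t)): v₁ᵗ = 260.908 m/s, v₂ᵗ = 66.263 m/s.
(a) ΔV₁ = |v₁ᵗ − v₁| ≈ 54.31 m/s = 54.31 m/s.
(b) ΔV₂ = |v₂ − v₂ᵗ| ≈ 37.85 m/s = 37.85 m/s.
(c) ΔV_total = ΔV₁ + ΔV₂ ≈ 92.17 m/s = 92.17 m/s.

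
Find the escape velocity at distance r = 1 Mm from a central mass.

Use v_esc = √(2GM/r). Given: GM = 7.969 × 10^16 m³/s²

Convert to SI: r = 1 Mm = 1e+06 m.
Escape velocity comes from setting total energy to zero: ½v² − GM/r = 0 ⇒ v_esc = √(2GM / r).
v_esc = √(2 · 7.969e+16 / 1e+06) m/s ≈ 3.992e+05 m/s = 399.2 km/s.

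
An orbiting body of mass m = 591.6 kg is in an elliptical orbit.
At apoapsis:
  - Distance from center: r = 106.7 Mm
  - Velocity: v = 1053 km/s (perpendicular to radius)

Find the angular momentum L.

Convert to SI: r = 106.7 Mm = 1.067e+08 m; v = 1053 km/s = 1.053e+06 m/s.
Since v is perpendicular to r, L = m · v · r.
L = 591.6 · 1.053e+06 · 1.067e+08 kg·m²/s ≈ 6.647e+16 kg·m²/s.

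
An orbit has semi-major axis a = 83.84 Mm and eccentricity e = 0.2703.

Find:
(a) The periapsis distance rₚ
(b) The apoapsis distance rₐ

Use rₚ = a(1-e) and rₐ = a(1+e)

Convert to SI: a = 83.84 Mm = 8.384e+07 m.
(a) rₚ = a(1 − e) = 8.384e+07 · (1 − 0.2703) = 8.384e+07 · 0.7297 ≈ 6.118e+07 m = 61.18 Mm.
(b) rₐ = a(1 + e) = 8.384e+07 · (1 + 0.2703) = 8.384e+07 · 1.2703 ≈ 1.065e+08 m = 106.5 Mm.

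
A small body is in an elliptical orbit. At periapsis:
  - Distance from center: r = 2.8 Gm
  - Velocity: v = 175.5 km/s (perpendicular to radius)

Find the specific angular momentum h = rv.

Convert to SI: r = 2.8 Gm = 2.8e+09 m; v = 175.5 km/s = 175500 m/s.
With v perpendicular to r, h = r · v.
h = 2.8e+09 · 175500 m²/s ≈ 4.914e+14 m²/s.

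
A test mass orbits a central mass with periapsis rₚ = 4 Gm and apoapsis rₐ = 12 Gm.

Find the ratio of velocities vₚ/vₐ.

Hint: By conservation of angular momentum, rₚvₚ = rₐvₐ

Convert to SI: rₚ = 4 Gm = 4e+09 m; rₐ = 12 Gm = 1.2e+10 m.
Conservation of angular momentum gives rₚvₚ = rₐvₐ, so vₚ/vₐ = rₐ/rₚ.
vₚ/vₐ = 1.2e+10 / 4e+09 ≈ 3.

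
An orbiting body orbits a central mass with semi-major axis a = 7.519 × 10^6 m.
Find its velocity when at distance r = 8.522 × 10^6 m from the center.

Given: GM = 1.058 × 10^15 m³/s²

Vis-viva: v = √(GM · (2/r − 1/a)).
2/r − 1/a = 2/8.522e+06 − 1/7.519e+06 = 1.0169e-07 m⁻¹.
v = √(1.058e+15 · 1.0169e-07) m/s ≈ 1.037e+04 m/s = 10.37 km/s.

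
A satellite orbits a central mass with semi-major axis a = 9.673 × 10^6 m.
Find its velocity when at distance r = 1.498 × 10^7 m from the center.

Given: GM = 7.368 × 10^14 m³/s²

Vis-viva: v = √(GM · (2/r − 1/a)).
2/r − 1/a = 2/1.498e+07 − 1/9.673e+06 = 3.01308e-08 m⁻¹.
v = √(7.368e+14 · 3.01308e-08) m/s ≈ 4712 m/s = 4.712 km/s.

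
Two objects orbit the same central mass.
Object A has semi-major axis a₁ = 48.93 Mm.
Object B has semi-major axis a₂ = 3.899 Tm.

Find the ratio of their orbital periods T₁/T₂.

Convert to SI: a₁ = 48.93 Mm = 4.893e+07 m; a₂ = 3.899 Tm = 3.899e+12 m.
From Kepler's third law, (T₁/T₂)² = (a₁/a₂)³, so T₁/T₂ = (a₁/a₂)^(3/2).
a₁/a₂ = 4.893e+07 / 3.899e+12 = 1.25494e-05.
T₁/T₂ = (1.25494e-05)^(3/2) ≈ 4.446e-08.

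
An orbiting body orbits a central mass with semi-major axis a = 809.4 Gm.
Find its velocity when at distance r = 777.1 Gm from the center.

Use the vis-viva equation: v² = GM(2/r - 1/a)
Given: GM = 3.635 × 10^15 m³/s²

Convert to SI: a = 809.4 Gm = 8.094e+11 m; r = 777.1 Gm = 7.771e+11 m.
Vis-viva: v = √(GM · (2/r − 1/a)).
2/r − 1/a = 2/7.771e+11 − 1/8.094e+11 = 1.33819e-12 m⁻¹.
v = √(3.635e+15 · 1.33819e-12) m/s ≈ 69.74 m/s = 69.74 m/s.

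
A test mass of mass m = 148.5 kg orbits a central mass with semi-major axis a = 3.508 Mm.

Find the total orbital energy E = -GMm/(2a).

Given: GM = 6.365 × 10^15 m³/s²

Convert to SI: a = 3.508 Mm = 3.508e+06 m.
E = −GMm / (2a).
E = −6.365e+15 · 148.5 / (2 · 3.508e+06) J ≈ -1.347e+11 J = -134.7 GJ.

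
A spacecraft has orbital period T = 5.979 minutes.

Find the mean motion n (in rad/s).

Convert to SI: T = 5.979 minutes = 358.74 s.
n = 2π / T.
n = 2π / 358.74 s ≈ 0.01751 rad/s.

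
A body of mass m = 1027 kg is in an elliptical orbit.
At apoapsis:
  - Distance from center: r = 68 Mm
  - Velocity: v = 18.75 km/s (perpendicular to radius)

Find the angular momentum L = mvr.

Convert to SI: r = 68 Mm = 6.8e+07 m; v = 18.75 km/s = 18750 m/s.
Since v is perpendicular to r, L = m · v · r.
L = 1027 · 18750 · 6.8e+07 kg·m²/s ≈ 1.309e+15 kg·m²/s.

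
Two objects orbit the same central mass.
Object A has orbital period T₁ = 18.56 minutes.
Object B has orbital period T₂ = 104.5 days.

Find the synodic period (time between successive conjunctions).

Convert to SI: T₁ = 18.56 minutes = 1113.6 s; T₂ = 104.5 days = 9.0288e+06 s.
T_syn = |T₁ · T₂ / (T₁ − T₂)|.
T_syn = |1113.6 · 9.0288e+06 / (1113.6 − 9.0288e+06)| s ≈ 1114 s = 18.56 minutes.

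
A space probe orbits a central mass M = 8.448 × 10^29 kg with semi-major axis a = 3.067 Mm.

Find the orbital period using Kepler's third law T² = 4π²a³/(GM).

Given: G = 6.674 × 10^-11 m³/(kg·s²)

Convert to SI: a = 3.067 Mm = 3.067e+06 m.
GM = G · M = 6.674e-11 · 8.448e+29 = 5.6382e+19 m³/s².
Kepler's third law: T = 2π √(a³ / GM).
Substituting a = 3.067e+06 m and GM = 5.6382e+19 m³/s²:
T = 2π √((3.067e+06)³ / 5.6382e+19) s
T ≈ 4.494 s = 4.494 seconds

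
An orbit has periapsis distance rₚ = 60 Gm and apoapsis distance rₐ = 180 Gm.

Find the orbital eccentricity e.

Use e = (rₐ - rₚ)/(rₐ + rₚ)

Convert to SI: rₚ = 60 Gm = 6e+10 m; rₐ = 180 Gm = 1.8e+11 m.
e = (rₐ − rₚ) / (rₐ + rₚ).
e = (1.8e+11 − 6e+10) / (1.8e+11 + 6e+10) = 1.2e+11 / 2.4e+11 ≈ 0.5.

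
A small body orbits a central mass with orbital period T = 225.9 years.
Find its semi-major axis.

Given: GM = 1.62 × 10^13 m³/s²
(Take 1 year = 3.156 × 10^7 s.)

Convert to SI: T = 225.9 years = 7.1294e+09 s.
Invert Kepler's third law: a = (GM · T² / (4π²))^(1/3).
Substituting T = 7.1294e+09 s and GM = 1.62e+13 m³/s²:
a = (1.62e+13 · (7.1294e+09)² / (4π²))^(1/3) m
a ≈ 2.753e+10 m = 27.53 Gm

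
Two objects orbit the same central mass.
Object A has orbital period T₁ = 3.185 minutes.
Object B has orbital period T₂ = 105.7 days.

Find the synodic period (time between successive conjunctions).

Convert to SI: T₁ = 3.185 minutes = 191.1 s; T₂ = 105.7 days = 9.13248e+06 s.
T_syn = |T₁ · T₂ / (T₁ − T₂)|.
T_syn = |191.1 · 9.13248e+06 / (191.1 − 9.13248e+06)| s ≈ 191.1 s = 3.185 minutes.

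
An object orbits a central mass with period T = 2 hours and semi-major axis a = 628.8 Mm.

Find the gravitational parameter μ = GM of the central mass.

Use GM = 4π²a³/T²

Convert to SI: T = 2 hours = 7200 s; a = 628.8 Mm = 6.288e+08 m.
GM = 4π² · a³ / T².
GM = 4π² · (6.288e+08)³ / (7200)² m³/s² ≈ 1.893e+20 m³/s² = 1.893 × 10^20 m³/s².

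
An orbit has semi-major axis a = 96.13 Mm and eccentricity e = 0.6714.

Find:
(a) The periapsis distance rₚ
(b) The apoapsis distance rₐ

Convert to SI: a = 96.13 Mm = 9.613e+07 m.
(a) rₚ = a(1 − e) = 9.613e+07 · (1 − 0.6714) = 9.613e+07 · 0.3286 ≈ 3.159e+07 m = 31.59 Mm.
(b) rₐ = a(1 + e) = 9.613e+07 · (1 + 0.6714) = 9.613e+07 · 1.6714 ≈ 1.607e+08 m = 160.7 Mm.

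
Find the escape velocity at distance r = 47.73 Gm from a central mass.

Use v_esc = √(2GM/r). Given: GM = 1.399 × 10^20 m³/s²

Convert to SI: r = 47.73 Gm = 4.773e+10 m.
Escape velocity comes from setting total energy to zero: ½v² − GM/r = 0 ⇒ v_esc = √(2GM / r).
v_esc = √(2 · 1.399e+20 / 4.773e+10) m/s ≈ 7.656e+04 m/s = 76.56 km/s.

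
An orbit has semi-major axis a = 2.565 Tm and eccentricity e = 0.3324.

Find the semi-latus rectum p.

Convert to SI: a = 2.565 Tm = 2.565e+12 m.
p = a (1 − e²).
p = 2.565e+12 · (1 − (0.3324)²) = 2.565e+12 · 0.88951 ≈ 2.282e+12 m = 2.282 Tm.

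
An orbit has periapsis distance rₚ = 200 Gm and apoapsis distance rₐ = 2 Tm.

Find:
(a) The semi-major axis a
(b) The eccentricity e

Convert to SI: rₚ = 200 Gm = 2e+11 m; rₐ = 2 Tm = 2e+12 m.
(a) a = (rₚ + rₐ) / 2 = (2e+11 + 2e+12) / 2 ≈ 1.1e+12 m = 1.1 Tm.
(b) e = (rₐ − rₚ) / (rₐ + rₚ) = (2e+12 − 2e+11) / (2e+12 + 2e+11) ≈ 0.8182.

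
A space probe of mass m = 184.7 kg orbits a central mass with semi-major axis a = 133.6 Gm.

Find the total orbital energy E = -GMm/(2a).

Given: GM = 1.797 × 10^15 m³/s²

Convert to SI: a = 133.6 Gm = 1.336e+11 m.
E = −GMm / (2a).
E = −1.797e+15 · 184.7 / (2 · 1.336e+11) J ≈ -1.242e+06 J = -1.242 MJ.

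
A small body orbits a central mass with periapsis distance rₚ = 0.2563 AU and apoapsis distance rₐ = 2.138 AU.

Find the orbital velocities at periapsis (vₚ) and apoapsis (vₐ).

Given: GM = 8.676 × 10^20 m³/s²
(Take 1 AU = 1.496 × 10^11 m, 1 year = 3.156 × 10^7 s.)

Convert to SI: rₚ = 0.2563 AU = 3.83425e+10 m; rₐ = 2.138 AU = 3.19845e+11 m.
Use the vis-viva equation v² = GM(2/r − 1/a) with a = (rₚ + rₐ)/2 = (3.83425e+10 + 3.19845e+11)/2 = 1.79094e+11 m.
vₚ = √(GM · (2/rₚ − 1/a)) = √(8.676e+20 · (2/3.83425e+10 − 1/1.79094e+11)) m/s ≈ 2.01e+05 m/s = 42.41 AU/year.
vₐ = √(GM · (2/rₐ − 1/a)) = √(8.676e+20 · (2/3.19845e+11 − 1/1.79094e+11)) m/s ≈ 2.41e+04 m/s = 5.084 AU/year.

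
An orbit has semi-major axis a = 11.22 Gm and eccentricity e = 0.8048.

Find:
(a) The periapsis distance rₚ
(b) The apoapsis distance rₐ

Convert to SI: a = 11.22 Gm = 1.122e+10 m.
(a) rₚ = a(1 − e) = 1.122e+10 · (1 − 0.8048) = 1.122e+10 · 0.1952 ≈ 2.19e+09 m = 2.19 Gm.
(b) rₐ = a(1 + e) = 1.122e+10 · (1 + 0.8048) = 1.122e+10 · 1.8048 ≈ 2.025e+10 m = 20.25 Gm.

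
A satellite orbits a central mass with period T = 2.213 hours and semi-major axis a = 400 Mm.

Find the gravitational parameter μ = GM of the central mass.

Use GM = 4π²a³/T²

Convert to SI: T = 2.213 hours = 7966.8 s; a = 400 Mm = 4e+08 m.
GM = 4π² · a³ / T².
GM = 4π² · (4e+08)³ / (7966.8)² m³/s² ≈ 3.981e+19 m³/s² = 3.981 × 10^19 m³/s².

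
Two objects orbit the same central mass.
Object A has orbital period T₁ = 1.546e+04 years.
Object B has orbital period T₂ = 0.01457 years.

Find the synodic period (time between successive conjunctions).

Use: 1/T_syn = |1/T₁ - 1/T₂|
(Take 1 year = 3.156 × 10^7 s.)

Convert to SI: T₁ = 1.546e+04 years = 4.87918e+11 s; T₂ = 0.01457 years = 459829 s.
T_syn = |T₁ · T₂ / (T₁ − T₂)|.
T_syn = |4.87918e+11 · 459829 / (4.87918e+11 − 459829)| s ≈ 4.598e+05 s = 0.01457 years.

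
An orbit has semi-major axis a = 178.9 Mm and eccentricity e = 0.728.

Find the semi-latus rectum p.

Convert to SI: a = 178.9 Mm = 1.789e+08 m.
p = a (1 − e²).
p = 1.789e+08 · (1 − (0.728)²) = 1.789e+08 · 0.470016 ≈ 8.409e+07 m = 84.09 Mm.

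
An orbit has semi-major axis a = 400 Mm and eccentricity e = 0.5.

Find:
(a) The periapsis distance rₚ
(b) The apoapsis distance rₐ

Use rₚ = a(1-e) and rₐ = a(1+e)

Convert to SI: a = 400 Mm = 4e+08 m.
(a) rₚ = a(1 − e) = 4e+08 · (1 − 0.5) = 4e+08 · 0.5 ≈ 2e+08 m = 200 Mm.
(b) rₐ = a(1 + e) = 4e+08 · (1 + 0.5) = 4e+08 · 1.5 ≈ 6e+08 m = 600 Mm.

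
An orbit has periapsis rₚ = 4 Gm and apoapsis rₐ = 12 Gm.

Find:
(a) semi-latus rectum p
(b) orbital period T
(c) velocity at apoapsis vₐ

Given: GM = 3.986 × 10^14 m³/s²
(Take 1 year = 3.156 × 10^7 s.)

Convert to SI: rₚ = 4 Gm = 4e+09 m; rₐ = 12 Gm = 1.2e+10 m.
(a) From a = (rₚ + rₐ)/2 = 8e+09 m and e = (rₐ − rₚ)/(rₐ + rₚ) = 0.5, p = a(1 − e²) = 8e+09 · (1 − (0.5)²) ≈ 6e+09 m
(b) With a = (rₚ + rₐ)/2 = 8e+09 m, T = 2π √(a³/GM) = 2π √((8e+09)³/3.986e+14) s ≈ 2.252e+08 s
(c) With a = (rₚ + rₐ)/2 = 8e+09 m, vₐ = √(GM (2/rₐ − 1/a)) = √(3.986e+14 · (2/1.2e+10 − 1/8e+09)) m/s ≈ 128.9 m/s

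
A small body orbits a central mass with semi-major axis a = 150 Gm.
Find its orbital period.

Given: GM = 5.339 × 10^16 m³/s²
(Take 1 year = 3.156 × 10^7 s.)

Convert to SI: a = 150 Gm = 1.5e+11 m.
Kepler's third law: T = 2π √(a³ / GM).
Substituting a = 1.5e+11 m and GM = 5.339e+16 m³/s²:
T = 2π √((1.5e+11)³ / 5.339e+16) s
T ≈ 1.58e+09 s = 50.06 years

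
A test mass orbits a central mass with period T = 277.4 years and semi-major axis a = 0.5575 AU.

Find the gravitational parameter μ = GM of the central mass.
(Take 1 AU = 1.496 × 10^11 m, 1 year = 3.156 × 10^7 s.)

Convert to SI: T = 277.4 years = 8.75474e+09 s; a = 0.5575 AU = 8.3402e+10 m.
GM = 4π² · a³ / T².
GM = 4π² · (8.3402e+10)³ / (8.75474e+09)² m³/s² ≈ 2.988e+14 m³/s² = 2.988 × 10^14 m³/s².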